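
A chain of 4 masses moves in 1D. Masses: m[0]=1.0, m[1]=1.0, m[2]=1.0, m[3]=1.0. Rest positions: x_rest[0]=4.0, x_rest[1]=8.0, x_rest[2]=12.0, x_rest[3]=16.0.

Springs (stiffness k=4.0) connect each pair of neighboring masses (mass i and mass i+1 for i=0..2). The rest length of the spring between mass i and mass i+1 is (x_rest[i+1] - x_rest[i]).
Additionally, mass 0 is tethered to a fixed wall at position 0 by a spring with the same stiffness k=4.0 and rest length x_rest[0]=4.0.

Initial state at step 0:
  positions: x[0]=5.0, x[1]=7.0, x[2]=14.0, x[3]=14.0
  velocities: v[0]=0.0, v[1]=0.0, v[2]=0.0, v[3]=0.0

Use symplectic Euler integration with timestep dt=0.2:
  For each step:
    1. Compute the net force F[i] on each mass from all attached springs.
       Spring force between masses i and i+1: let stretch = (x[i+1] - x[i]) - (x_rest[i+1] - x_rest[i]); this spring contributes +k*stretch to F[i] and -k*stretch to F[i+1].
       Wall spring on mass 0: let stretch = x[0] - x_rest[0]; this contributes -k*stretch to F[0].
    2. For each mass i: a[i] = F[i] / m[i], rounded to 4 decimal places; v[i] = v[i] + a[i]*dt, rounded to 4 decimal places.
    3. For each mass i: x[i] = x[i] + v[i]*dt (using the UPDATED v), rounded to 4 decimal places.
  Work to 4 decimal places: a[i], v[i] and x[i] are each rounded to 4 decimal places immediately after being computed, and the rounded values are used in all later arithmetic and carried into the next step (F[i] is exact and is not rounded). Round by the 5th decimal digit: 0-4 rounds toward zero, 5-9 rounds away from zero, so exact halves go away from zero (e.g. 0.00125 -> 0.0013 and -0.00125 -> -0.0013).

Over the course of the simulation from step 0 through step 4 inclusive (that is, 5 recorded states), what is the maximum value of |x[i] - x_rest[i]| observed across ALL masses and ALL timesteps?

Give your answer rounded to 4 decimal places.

Step 0: x=[5.0000 7.0000 14.0000 14.0000] v=[0.0000 0.0000 0.0000 0.0000]
Step 1: x=[4.5200 7.8000 12.8800 14.6400] v=[-2.4000 4.0000 -5.6000 3.2000]
Step 2: x=[3.8416 8.8880 11.2288 15.6384] v=[-3.3920 5.4400 -8.2560 4.9920]
Step 3: x=[3.3560 9.5431 9.9086 16.5713] v=[-2.4282 3.2755 -6.6010 4.6643]
Step 4: x=[3.3233 9.2667 9.5960 17.0781] v=[-0.1633 -1.3818 -1.5632 2.5341]
Max displacement = 2.4040

Answer: 2.4040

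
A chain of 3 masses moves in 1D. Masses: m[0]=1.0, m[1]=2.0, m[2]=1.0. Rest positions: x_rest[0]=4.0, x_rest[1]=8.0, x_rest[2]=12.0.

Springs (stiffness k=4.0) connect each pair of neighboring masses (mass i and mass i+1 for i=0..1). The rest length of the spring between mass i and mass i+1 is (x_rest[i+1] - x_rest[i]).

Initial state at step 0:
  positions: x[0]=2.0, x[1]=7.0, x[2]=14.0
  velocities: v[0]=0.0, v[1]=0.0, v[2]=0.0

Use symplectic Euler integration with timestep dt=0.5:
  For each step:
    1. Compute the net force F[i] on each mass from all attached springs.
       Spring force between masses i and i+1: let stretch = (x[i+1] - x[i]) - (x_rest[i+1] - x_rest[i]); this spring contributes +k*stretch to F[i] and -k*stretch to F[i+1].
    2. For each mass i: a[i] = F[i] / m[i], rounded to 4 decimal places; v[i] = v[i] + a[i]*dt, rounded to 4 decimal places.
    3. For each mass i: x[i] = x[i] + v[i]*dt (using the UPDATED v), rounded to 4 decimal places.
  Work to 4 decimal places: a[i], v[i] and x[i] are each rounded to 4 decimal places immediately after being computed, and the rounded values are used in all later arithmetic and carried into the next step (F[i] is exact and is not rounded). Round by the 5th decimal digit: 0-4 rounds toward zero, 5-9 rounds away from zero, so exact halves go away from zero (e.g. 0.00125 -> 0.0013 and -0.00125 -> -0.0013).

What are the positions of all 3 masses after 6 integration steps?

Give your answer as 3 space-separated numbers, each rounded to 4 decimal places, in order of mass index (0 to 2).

Answer: 1.0000 8.0000 13.0000

Derivation:
Step 0: x=[2.0000 7.0000 14.0000] v=[0.0000 0.0000 0.0000]
Step 1: x=[3.0000 8.0000 11.0000] v=[2.0000 2.0000 -6.0000]
Step 2: x=[5.0000 8.0000 9.0000] v=[4.0000 0.0000 -4.0000]
Step 3: x=[6.0000 7.0000 10.0000] v=[2.0000 -2.0000 2.0000]
Step 4: x=[4.0000 7.0000 12.0000] v=[-4.0000 0.0000 4.0000]
Step 5: x=[1.0000 8.0000 13.0000] v=[-6.0000 2.0000 2.0000]
Step 6: x=[1.0000 8.0000 13.0000] v=[0.0000 0.0000 0.0000]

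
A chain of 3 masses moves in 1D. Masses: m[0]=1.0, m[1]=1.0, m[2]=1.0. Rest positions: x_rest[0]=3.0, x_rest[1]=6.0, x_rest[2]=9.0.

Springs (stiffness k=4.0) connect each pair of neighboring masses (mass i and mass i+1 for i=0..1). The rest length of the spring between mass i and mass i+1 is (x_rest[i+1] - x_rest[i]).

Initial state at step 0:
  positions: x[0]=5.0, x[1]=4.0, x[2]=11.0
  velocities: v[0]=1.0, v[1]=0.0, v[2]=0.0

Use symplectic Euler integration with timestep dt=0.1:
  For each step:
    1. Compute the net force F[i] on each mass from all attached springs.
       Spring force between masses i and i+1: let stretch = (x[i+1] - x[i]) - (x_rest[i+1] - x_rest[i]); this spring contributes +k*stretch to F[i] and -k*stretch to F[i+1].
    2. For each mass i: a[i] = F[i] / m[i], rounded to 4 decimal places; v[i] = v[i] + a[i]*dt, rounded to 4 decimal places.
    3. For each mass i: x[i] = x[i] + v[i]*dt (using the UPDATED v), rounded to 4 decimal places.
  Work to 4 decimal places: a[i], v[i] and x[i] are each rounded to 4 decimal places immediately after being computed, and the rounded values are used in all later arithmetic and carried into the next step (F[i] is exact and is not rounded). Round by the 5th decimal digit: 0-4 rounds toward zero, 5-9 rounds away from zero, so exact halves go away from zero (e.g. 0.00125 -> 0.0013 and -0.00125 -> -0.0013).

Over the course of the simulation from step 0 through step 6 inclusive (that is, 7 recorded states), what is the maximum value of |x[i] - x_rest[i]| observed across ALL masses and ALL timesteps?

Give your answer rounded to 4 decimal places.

Step 0: x=[5.0000 4.0000 11.0000] v=[1.0000 0.0000 0.0000]
Step 1: x=[4.9400 4.3200 10.8400] v=[-0.6000 3.2000 -1.6000]
Step 2: x=[4.7352 4.9256 10.5392] v=[-2.0480 6.0560 -3.0080]
Step 3: x=[4.4180 5.7481 10.1339] v=[-3.1718 8.2253 -4.0534]
Step 4: x=[4.0340 6.6929 9.6731] v=[-3.8398 9.4476 -4.6077]
Step 5: x=[3.6364 7.6505 9.2131] v=[-3.9762 9.5761 -4.5998]
Step 6: x=[3.2793 8.5101 8.8106] v=[-3.5706 8.5955 -4.0248]
Max displacement = 2.5101

Answer: 2.5101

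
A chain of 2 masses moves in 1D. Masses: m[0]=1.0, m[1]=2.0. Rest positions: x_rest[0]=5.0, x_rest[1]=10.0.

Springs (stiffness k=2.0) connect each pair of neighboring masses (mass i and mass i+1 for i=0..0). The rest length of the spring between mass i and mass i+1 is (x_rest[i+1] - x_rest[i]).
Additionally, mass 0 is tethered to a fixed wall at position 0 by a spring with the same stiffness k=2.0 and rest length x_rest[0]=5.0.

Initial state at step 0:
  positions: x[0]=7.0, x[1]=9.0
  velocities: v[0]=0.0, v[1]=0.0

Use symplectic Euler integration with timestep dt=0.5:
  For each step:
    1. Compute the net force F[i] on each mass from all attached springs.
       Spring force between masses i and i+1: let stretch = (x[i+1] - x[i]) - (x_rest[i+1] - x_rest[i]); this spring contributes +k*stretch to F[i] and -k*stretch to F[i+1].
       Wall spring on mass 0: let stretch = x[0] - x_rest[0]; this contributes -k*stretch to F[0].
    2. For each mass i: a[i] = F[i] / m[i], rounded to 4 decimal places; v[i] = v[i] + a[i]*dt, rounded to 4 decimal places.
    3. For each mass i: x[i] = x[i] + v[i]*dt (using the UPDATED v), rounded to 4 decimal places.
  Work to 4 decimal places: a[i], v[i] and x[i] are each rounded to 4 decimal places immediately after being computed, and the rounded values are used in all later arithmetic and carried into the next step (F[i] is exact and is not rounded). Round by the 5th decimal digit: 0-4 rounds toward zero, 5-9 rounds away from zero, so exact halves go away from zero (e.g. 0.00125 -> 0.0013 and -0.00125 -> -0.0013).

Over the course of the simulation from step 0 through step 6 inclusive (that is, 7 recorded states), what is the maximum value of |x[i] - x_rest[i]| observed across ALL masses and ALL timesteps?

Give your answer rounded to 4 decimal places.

Step 0: x=[7.0000 9.0000] v=[0.0000 0.0000]
Step 1: x=[4.5000 9.7500] v=[-5.0000 1.5000]
Step 2: x=[2.3750 10.4375] v=[-4.2500 1.3750]
Step 3: x=[3.0938 10.3594] v=[1.4375 -0.1563]
Step 4: x=[5.8985 9.7149] v=[5.6093 -1.2891]
Step 5: x=[7.6621 9.3663] v=[3.5272 -0.6973]
Step 6: x=[6.4468 9.8416] v=[-2.4307 0.9506]
Max displacement = 2.6621

Answer: 2.6621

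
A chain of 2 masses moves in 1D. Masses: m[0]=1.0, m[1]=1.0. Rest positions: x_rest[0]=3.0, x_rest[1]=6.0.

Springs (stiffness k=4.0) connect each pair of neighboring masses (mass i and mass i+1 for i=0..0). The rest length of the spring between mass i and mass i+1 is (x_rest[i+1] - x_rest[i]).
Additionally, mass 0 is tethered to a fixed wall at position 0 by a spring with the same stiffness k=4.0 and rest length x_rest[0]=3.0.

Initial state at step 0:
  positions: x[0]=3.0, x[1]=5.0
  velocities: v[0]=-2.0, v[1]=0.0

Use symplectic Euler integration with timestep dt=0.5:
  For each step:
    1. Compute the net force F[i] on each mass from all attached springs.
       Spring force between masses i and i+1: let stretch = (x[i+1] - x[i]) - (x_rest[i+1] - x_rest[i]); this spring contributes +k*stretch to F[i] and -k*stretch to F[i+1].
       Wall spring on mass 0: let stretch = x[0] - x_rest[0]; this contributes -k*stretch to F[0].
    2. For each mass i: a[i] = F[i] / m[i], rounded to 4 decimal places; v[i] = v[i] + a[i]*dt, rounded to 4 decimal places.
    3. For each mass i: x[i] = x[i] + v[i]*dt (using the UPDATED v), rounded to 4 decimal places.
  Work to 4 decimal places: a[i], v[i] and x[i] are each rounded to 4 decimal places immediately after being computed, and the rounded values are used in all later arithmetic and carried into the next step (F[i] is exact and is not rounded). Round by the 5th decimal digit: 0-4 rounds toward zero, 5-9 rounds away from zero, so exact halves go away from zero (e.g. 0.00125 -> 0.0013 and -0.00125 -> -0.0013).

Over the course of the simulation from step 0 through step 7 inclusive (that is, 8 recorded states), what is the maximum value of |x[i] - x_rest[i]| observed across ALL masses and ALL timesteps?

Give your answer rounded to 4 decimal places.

Answer: 2.0000

Derivation:
Step 0: x=[3.0000 5.0000] v=[-2.0000 0.0000]
Step 1: x=[1.0000 6.0000] v=[-4.0000 2.0000]
Step 2: x=[3.0000 5.0000] v=[4.0000 -2.0000]
Step 3: x=[4.0000 5.0000] v=[2.0000 0.0000]
Step 4: x=[2.0000 7.0000] v=[-4.0000 4.0000]
Step 5: x=[3.0000 7.0000] v=[2.0000 0.0000]
Step 6: x=[5.0000 6.0000] v=[4.0000 -2.0000]
Step 7: x=[3.0000 7.0000] v=[-4.0000 2.0000]
Max displacement = 2.0000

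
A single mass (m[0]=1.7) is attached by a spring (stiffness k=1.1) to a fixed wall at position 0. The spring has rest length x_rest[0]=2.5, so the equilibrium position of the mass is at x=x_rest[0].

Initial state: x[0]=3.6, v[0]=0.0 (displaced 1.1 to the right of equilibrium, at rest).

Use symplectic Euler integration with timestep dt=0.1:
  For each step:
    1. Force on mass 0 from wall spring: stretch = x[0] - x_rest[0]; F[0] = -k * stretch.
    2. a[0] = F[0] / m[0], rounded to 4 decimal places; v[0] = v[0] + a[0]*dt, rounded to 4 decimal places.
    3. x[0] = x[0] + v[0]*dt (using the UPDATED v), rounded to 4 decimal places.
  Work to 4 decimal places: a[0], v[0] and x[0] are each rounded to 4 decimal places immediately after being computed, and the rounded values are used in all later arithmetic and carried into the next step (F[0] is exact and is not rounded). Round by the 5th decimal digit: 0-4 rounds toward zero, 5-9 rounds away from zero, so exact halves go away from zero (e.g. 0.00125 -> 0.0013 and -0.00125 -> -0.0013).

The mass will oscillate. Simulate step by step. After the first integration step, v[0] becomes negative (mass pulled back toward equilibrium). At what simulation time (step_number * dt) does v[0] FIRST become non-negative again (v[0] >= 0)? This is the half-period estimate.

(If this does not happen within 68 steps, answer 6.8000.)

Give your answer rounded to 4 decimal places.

Answer: 4.0000

Derivation:
Step 0: x=[3.6000] v=[0.0000]
Step 1: x=[3.5929] v=[-0.0712]
Step 2: x=[3.5787] v=[-0.1419]
Step 3: x=[3.5575] v=[-0.2117]
Step 4: x=[3.5295] v=[-0.2801]
Step 5: x=[3.4948] v=[-0.3467]
Step 6: x=[3.4537] v=[-0.4111]
Step 7: x=[3.4064] v=[-0.4728]
Step 8: x=[3.3533] v=[-0.5315]
Step 9: x=[3.2946] v=[-0.5867]
Step 10: x=[3.2308] v=[-0.6381]
Step 11: x=[3.1623] v=[-0.6854]
Step 12: x=[3.0895] v=[-0.7283]
Step 13: x=[3.0129] v=[-0.7664]
Step 14: x=[2.9329] v=[-0.7996]
Step 15: x=[2.8501] v=[-0.8276]
Step 16: x=[2.7651] v=[-0.8503]
Step 17: x=[2.6784] v=[-0.8675]
Step 18: x=[2.5905] v=[-0.8790]
Step 19: x=[2.5020] v=[-0.8849]
Step 20: x=[2.4135] v=[-0.8850]
Step 21: x=[2.3256] v=[-0.8794]
Step 22: x=[2.2388] v=[-0.8681]
Step 23: x=[2.1537] v=[-0.8512]
Step 24: x=[2.0708] v=[-0.8288]
Step 25: x=[1.9907] v=[-0.8010]
Step 26: x=[1.9139] v=[-0.7681]
Step 27: x=[1.8409] v=[-0.7302]
Step 28: x=[1.7721] v=[-0.6876]
Step 29: x=[1.7081] v=[-0.6405]
Step 30: x=[1.6492] v=[-0.5893]
Step 31: x=[1.5958] v=[-0.5343]
Step 32: x=[1.5482] v=[-0.4758]
Step 33: x=[1.5068] v=[-0.4142]
Step 34: x=[1.4718] v=[-0.3499]
Step 35: x=[1.4435] v=[-0.2834]
Step 36: x=[1.4220] v=[-0.2150]
Step 37: x=[1.4075] v=[-0.1453]
Step 38: x=[1.4000] v=[-0.0746]
Step 39: x=[1.3997] v=[-0.0034]
Step 40: x=[1.4065] v=[0.0678]
First v>=0 after going negative at step 40, time=4.0000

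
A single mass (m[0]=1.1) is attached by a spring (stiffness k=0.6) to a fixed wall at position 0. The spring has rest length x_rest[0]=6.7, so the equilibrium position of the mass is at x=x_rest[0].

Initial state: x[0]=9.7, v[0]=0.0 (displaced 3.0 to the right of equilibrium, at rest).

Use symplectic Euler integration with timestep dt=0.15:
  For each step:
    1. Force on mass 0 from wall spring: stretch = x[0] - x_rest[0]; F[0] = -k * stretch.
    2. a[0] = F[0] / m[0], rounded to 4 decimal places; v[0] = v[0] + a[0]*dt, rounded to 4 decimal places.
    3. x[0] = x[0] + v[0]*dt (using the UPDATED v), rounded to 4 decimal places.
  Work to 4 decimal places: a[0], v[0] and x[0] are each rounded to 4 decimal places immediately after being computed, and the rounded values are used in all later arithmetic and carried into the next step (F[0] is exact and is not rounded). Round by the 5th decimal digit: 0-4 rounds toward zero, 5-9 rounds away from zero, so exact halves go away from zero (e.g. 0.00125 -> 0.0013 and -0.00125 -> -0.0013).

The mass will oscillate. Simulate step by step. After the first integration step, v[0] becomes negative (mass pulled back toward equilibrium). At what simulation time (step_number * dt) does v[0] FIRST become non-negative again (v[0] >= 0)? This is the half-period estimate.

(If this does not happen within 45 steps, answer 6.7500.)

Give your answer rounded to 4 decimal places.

Step 0: x=[9.7000] v=[0.0000]
Step 1: x=[9.6632] v=[-0.2455]
Step 2: x=[9.5900] v=[-0.4879]
Step 3: x=[9.4813] v=[-0.7244]
Step 4: x=[9.3385] v=[-0.9520]
Step 5: x=[9.1633] v=[-1.1679]
Step 6: x=[8.9579] v=[-1.3694]
Step 7: x=[8.7248] v=[-1.5541]
Step 8: x=[8.4668] v=[-1.7198]
Step 9: x=[8.1871] v=[-1.8644]
Step 10: x=[7.8892] v=[-1.9861]
Step 11: x=[7.5767] v=[-2.0834]
Step 12: x=[7.2534] v=[-2.1551]
Step 13: x=[6.9233] v=[-2.2004]
Step 14: x=[6.5905] v=[-2.2187]
Step 15: x=[6.2590] v=[-2.2097]
Step 16: x=[5.9330] v=[-2.1736]
Step 17: x=[5.6164] v=[-2.1108]
Step 18: x=[5.3131] v=[-2.0221]
Step 19: x=[5.0268] v=[-1.9086]
Step 20: x=[4.7610] v=[-1.7717]
Step 21: x=[4.5190] v=[-1.6131]
Step 22: x=[4.3038] v=[-1.4347]
Step 23: x=[4.1180] v=[-1.2387]
Step 24: x=[3.9639] v=[-1.0274]
Step 25: x=[3.8434] v=[-0.8035]
Step 26: x=[3.7579] v=[-0.5698]
Step 27: x=[3.7085] v=[-0.3291]
Step 28: x=[3.6959] v=[-0.0843]
Step 29: x=[3.7201] v=[0.1615]
First v>=0 after going negative at step 29, time=4.3500

Answer: 4.3500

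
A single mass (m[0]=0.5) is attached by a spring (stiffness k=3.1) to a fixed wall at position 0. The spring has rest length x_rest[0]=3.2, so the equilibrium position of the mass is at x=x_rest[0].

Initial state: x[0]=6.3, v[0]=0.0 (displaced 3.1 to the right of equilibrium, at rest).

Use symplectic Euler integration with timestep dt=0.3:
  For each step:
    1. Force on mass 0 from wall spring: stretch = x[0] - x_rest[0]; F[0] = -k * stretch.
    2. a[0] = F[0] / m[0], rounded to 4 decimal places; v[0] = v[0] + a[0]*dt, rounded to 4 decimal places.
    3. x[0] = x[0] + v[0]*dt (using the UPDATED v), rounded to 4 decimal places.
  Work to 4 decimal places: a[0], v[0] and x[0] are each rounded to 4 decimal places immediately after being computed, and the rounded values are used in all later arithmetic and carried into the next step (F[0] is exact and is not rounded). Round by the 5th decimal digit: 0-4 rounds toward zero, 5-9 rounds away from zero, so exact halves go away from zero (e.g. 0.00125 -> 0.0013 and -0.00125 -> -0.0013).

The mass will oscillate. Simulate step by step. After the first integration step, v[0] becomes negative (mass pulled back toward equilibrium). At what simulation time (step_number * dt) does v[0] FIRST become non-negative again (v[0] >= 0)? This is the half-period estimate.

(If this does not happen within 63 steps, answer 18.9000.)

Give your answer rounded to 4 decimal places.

Step 0: x=[6.3000] v=[0.0000]
Step 1: x=[4.5702] v=[-5.7660]
Step 2: x=[2.0758] v=[-8.3146]
Step 3: x=[0.2087] v=[-6.2236]
Step 4: x=[0.0108] v=[-0.6598]
Step 5: x=[1.5924] v=[5.2721]
First v>=0 after going negative at step 5, time=1.5000

Answer: 1.5000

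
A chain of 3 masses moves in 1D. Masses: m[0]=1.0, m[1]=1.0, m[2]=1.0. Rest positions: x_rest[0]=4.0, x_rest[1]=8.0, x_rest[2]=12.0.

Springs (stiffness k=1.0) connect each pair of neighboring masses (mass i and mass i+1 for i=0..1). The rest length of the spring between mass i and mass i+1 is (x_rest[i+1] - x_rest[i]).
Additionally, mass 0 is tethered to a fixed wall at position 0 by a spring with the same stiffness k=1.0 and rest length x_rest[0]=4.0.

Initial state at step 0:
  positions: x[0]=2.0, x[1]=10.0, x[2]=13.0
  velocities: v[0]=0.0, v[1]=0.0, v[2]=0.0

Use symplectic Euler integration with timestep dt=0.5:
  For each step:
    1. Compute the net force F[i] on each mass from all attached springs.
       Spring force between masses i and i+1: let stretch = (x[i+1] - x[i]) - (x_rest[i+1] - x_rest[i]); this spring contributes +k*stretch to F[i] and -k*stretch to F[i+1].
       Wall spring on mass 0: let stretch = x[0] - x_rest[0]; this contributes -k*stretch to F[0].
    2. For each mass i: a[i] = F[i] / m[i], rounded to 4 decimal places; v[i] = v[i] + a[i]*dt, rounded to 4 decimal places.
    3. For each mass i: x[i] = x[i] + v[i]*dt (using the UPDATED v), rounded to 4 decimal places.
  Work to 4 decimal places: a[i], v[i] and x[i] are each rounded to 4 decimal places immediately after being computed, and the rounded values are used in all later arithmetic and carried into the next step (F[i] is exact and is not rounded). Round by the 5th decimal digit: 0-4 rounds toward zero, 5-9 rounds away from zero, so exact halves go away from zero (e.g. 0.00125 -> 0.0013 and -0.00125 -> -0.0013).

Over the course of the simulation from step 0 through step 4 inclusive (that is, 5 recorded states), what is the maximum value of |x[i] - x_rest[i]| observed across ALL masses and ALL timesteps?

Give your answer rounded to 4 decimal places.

Answer: 2.4844

Derivation:
Step 0: x=[2.0000 10.0000 13.0000] v=[0.0000 0.0000 0.0000]
Step 1: x=[3.5000 8.7500 13.2500] v=[3.0000 -2.5000 0.5000]
Step 2: x=[5.4375 7.3125 13.3750] v=[3.8750 -2.8750 0.2500]
Step 3: x=[6.4844 6.9219 12.9844] v=[2.0938 -0.7813 -0.7813]
Step 4: x=[6.0196 7.9375 12.0781] v=[-0.9297 2.0312 -1.8126]
Max displacement = 2.4844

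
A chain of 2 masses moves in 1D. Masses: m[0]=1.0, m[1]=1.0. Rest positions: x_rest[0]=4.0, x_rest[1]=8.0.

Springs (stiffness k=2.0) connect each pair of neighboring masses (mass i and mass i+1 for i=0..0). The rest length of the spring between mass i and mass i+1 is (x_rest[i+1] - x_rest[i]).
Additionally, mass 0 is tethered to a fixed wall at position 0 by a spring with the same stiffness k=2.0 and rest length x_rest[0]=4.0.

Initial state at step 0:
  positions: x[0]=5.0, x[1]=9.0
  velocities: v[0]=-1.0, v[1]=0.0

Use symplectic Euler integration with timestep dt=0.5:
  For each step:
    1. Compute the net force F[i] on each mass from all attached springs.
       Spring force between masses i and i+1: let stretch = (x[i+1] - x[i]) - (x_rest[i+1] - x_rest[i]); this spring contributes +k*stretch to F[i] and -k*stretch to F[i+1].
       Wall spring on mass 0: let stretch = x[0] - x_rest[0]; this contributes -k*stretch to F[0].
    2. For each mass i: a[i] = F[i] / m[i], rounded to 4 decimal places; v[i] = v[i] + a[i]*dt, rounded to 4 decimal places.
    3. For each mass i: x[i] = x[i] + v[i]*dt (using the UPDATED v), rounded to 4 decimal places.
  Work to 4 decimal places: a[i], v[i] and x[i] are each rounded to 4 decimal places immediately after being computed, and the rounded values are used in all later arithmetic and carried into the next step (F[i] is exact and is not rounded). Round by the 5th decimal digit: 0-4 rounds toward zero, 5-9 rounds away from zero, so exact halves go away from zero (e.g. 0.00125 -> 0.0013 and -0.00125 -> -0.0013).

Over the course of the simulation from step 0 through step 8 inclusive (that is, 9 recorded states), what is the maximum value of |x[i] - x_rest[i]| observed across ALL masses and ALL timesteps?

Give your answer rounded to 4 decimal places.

Answer: 1.5625

Derivation:
Step 0: x=[5.0000 9.0000] v=[-1.0000 0.0000]
Step 1: x=[4.0000 9.0000] v=[-2.0000 0.0000]
Step 2: x=[3.5000 8.5000] v=[-1.0000 -1.0000]
Step 3: x=[3.7500 7.5000] v=[0.5000 -2.0000]
Step 4: x=[4.0000 6.6250] v=[0.5000 -1.7500]
Step 5: x=[3.5625 6.4375] v=[-0.8750 -0.3750]
Step 6: x=[2.7813 6.8125] v=[-1.5625 0.7500]
Step 7: x=[2.6250 7.1719] v=[-0.3126 0.7188]
Step 8: x=[3.4297 7.2579] v=[1.6093 0.1719]
Max displacement = 1.5625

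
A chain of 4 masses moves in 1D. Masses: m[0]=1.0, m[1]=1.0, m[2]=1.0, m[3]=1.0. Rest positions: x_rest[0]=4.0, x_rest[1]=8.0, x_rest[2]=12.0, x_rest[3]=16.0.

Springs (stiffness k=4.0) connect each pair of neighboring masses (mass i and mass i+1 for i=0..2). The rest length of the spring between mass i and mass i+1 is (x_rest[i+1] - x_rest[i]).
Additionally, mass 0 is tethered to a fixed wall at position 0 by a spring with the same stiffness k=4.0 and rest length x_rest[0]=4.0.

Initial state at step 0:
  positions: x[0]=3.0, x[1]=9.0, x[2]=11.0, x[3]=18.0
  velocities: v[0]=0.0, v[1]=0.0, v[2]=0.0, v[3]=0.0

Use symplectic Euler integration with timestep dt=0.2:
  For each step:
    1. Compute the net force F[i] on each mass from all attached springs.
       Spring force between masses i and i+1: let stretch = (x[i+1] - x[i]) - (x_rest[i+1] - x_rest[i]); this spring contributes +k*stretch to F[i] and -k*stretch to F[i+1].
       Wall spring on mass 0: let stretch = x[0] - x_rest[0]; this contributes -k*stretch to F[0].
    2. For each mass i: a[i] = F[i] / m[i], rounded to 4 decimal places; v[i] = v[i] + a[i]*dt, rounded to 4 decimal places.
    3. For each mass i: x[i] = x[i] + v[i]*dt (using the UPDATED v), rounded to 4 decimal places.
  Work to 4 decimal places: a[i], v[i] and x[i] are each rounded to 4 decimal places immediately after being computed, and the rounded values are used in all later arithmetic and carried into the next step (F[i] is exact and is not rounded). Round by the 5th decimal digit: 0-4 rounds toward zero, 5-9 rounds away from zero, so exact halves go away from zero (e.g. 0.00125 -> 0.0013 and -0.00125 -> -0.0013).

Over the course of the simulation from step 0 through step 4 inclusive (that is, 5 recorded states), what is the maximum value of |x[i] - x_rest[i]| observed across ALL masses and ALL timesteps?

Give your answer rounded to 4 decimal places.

Step 0: x=[3.0000 9.0000 11.0000 18.0000] v=[0.0000 0.0000 0.0000 0.0000]
Step 1: x=[3.4800 8.3600 11.8000 17.5200] v=[2.4000 -3.2000 4.0000 -2.4000]
Step 2: x=[4.1840 7.4896 12.9648 16.7648] v=[3.5200 -4.3520 5.8240 -3.7760]
Step 3: x=[4.7475 6.9663 13.8616 16.0416] v=[2.8173 -2.6163 4.4838 -3.6160]
Step 4: x=[4.9064 7.1913 14.0039 15.6096] v=[0.7943 1.1249 0.7116 -2.1600]
Max displacement = 2.0039

Answer: 2.0039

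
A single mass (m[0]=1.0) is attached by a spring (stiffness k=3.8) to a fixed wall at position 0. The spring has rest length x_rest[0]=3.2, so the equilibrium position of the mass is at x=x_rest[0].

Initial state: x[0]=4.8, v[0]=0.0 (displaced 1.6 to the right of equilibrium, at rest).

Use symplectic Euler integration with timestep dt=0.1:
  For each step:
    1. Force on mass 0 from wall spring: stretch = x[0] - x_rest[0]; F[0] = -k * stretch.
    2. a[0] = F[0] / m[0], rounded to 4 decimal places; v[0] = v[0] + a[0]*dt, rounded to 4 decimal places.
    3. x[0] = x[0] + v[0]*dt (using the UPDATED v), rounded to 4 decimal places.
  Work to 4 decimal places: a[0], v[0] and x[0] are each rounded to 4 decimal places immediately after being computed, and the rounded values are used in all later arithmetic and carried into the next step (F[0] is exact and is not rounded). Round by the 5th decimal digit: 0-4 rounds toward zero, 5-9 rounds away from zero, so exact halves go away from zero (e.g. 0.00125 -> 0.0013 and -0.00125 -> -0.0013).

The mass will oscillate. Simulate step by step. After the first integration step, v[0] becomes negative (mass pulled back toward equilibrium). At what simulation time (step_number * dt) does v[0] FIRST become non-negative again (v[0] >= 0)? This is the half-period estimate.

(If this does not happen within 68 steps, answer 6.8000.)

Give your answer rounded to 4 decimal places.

Step 0: x=[4.8000] v=[0.0000]
Step 1: x=[4.7392] v=[-0.6080]
Step 2: x=[4.6199] v=[-1.1929]
Step 3: x=[4.4467] v=[-1.7325]
Step 4: x=[4.2261] v=[-2.2063]
Step 5: x=[3.9665] v=[-2.5962]
Step 6: x=[3.6778] v=[-2.8875]
Step 7: x=[3.3709] v=[-3.0691]
Step 8: x=[3.0575] v=[-3.1340]
Step 9: x=[2.7495] v=[-3.0799]
Step 10: x=[2.4586] v=[-2.9087]
Step 11: x=[2.1959] v=[-2.6270]
Step 12: x=[1.9714] v=[-2.2454]
Step 13: x=[1.7936] v=[-1.7785]
Step 14: x=[1.6692] v=[-1.2441]
Step 15: x=[1.6030] v=[-0.6624]
Step 16: x=[1.5975] v=[-0.0555]
Step 17: x=[1.6529] v=[0.5535]
First v>=0 after going negative at step 17, time=1.7000

Answer: 1.7000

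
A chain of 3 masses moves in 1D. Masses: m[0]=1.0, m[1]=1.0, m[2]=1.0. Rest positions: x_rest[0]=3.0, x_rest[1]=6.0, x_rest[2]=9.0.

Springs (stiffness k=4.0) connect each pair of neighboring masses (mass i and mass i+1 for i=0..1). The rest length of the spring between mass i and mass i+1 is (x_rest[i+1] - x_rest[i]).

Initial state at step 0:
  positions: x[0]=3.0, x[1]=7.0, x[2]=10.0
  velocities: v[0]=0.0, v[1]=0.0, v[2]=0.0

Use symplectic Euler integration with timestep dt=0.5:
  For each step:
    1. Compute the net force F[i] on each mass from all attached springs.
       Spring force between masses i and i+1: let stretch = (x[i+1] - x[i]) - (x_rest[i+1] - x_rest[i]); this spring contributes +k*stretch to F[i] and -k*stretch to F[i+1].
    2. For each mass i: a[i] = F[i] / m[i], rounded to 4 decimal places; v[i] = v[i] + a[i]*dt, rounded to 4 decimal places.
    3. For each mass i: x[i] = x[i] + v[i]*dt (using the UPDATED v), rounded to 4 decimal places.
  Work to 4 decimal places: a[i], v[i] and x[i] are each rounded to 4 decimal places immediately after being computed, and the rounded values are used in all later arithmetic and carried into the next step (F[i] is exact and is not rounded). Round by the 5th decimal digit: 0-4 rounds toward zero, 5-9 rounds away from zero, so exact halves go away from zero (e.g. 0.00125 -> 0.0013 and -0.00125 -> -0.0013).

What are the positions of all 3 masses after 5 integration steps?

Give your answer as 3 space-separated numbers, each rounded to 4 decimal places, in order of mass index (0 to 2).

Answer: 3.0000 7.0000 10.0000

Derivation:
Step 0: x=[3.0000 7.0000 10.0000] v=[0.0000 0.0000 0.0000]
Step 1: x=[4.0000 6.0000 10.0000] v=[2.0000 -2.0000 0.0000]
Step 2: x=[4.0000 7.0000 9.0000] v=[0.0000 2.0000 -2.0000]
Step 3: x=[4.0000 7.0000 9.0000] v=[0.0000 0.0000 0.0000]
Step 4: x=[4.0000 6.0000 10.0000] v=[0.0000 -2.0000 2.0000]
Step 5: x=[3.0000 7.0000 10.0000] v=[-2.0000 2.0000 0.0000]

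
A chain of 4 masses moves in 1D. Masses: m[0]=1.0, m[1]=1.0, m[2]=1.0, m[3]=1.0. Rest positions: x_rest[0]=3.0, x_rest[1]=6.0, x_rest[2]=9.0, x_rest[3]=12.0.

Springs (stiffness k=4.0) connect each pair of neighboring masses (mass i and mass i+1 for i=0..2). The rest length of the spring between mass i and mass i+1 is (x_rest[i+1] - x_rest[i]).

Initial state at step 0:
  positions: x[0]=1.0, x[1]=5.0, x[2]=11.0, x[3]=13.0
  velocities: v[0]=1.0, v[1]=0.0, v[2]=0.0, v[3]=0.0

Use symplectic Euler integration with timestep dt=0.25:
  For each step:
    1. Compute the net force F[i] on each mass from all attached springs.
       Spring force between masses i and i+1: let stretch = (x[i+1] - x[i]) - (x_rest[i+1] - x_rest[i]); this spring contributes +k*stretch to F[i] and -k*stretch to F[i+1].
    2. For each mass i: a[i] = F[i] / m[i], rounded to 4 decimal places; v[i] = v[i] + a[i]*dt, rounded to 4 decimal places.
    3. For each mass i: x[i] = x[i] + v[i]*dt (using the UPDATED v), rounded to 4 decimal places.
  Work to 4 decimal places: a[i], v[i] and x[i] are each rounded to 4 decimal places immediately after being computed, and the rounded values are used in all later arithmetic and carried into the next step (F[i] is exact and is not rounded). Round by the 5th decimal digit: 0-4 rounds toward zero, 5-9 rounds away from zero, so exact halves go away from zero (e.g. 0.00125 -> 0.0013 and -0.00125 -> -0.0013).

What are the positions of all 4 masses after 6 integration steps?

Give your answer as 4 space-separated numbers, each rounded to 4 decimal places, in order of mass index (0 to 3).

Step 0: x=[1.0000 5.0000 11.0000 13.0000] v=[1.0000 0.0000 0.0000 0.0000]
Step 1: x=[1.5000 5.5000 10.0000 13.2500] v=[2.0000 2.0000 -4.0000 1.0000]
Step 2: x=[2.2500 6.1250 8.6875 13.4375] v=[3.0000 2.5000 -5.2500 0.7500]
Step 3: x=[3.2188 6.4219 7.9219 13.1875] v=[3.8750 1.1875 -3.0625 -1.0000]
Step 4: x=[4.2383 6.2930 8.0977 12.3711] v=[4.0781 -0.5156 0.7031 -3.2656]
Step 5: x=[5.0215 6.1016 8.8907 11.2364] v=[3.1328 -0.7656 3.1718 -4.5390]
Step 6: x=[5.3247 6.3375 9.5728 10.2652] v=[1.2129 0.9434 2.7284 -3.8847]

Answer: 5.3247 6.3375 9.5728 10.2652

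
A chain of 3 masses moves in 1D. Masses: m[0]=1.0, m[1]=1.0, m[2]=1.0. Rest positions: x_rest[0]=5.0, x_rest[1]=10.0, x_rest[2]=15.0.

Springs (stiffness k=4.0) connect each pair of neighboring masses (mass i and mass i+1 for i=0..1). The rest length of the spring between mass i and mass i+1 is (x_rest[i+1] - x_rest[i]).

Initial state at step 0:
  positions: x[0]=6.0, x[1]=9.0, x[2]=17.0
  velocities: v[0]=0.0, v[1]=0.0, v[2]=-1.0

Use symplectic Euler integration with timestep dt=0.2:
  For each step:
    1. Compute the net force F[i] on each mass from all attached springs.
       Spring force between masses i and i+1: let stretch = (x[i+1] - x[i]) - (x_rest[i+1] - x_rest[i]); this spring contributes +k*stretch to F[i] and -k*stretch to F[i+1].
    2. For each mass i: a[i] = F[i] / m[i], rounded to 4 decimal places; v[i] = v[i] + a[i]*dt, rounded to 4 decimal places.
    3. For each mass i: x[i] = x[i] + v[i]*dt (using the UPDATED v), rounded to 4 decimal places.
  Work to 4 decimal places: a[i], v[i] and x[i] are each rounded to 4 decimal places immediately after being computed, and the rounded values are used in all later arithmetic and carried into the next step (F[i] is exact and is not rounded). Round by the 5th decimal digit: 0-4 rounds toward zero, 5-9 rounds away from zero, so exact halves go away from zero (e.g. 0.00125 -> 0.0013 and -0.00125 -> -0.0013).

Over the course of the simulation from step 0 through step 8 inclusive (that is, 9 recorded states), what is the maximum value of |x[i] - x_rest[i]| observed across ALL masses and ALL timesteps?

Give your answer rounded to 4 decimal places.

Answer: 2.2066

Derivation:
Step 0: x=[6.0000 9.0000 17.0000] v=[0.0000 0.0000 -1.0000]
Step 1: x=[5.6800 9.8000 16.3200] v=[-1.6000 4.0000 -3.4000]
Step 2: x=[5.2192 10.9840 15.3968] v=[-2.3040 5.9200 -4.6160]
Step 3: x=[4.8808 11.9517 14.5676] v=[-1.6922 4.8384 -4.1462]
Step 4: x=[4.8737 12.2066 14.1198] v=[-0.0355 1.2744 -2.2389]
Step 5: x=[5.2399 11.5943 14.1659] v=[1.8308 -3.0614 0.2305]
Step 6: x=[5.8228 10.3768 14.6005] v=[2.9143 -6.0876 2.1732]
Step 7: x=[6.3343 9.1064 15.1593] v=[2.5575 -6.3518 2.7942]
Step 8: x=[6.4893 8.3610 15.5497] v=[0.7752 -3.7272 1.9519]
Max displacement = 2.2066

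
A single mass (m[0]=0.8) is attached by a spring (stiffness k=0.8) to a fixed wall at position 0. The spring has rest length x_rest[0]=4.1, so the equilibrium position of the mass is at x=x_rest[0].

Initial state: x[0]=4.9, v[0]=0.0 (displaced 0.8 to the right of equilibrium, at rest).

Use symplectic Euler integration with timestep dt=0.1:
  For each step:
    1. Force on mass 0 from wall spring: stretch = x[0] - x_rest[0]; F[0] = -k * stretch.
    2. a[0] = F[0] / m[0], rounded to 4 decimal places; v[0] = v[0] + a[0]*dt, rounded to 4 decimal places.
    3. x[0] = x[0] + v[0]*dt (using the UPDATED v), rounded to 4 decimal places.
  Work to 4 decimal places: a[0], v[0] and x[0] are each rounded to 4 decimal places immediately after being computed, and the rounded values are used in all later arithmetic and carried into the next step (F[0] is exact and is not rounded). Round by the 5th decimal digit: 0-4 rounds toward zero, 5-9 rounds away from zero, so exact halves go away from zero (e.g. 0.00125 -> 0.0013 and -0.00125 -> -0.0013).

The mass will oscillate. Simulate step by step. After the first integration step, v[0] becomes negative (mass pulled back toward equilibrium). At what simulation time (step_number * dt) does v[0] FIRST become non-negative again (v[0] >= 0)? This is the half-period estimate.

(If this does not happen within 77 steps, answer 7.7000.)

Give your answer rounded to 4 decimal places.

Step 0: x=[4.9000] v=[0.0000]
Step 1: x=[4.8920] v=[-0.0800]
Step 2: x=[4.8761] v=[-0.1592]
Step 3: x=[4.8524] v=[-0.2368]
Step 4: x=[4.8212] v=[-0.3120]
Step 5: x=[4.7828] v=[-0.3841]
Step 6: x=[4.7376] v=[-0.4524]
Step 7: x=[4.6860] v=[-0.5162]
Step 8: x=[4.6285] v=[-0.5748]
Step 9: x=[4.5657] v=[-0.6277]
Step 10: x=[4.4983] v=[-0.6743]
Step 11: x=[4.4269] v=[-0.7141]
Step 12: x=[4.3522] v=[-0.7468]
Step 13: x=[4.2750] v=[-0.7720]
Step 14: x=[4.1961] v=[-0.7895]
Step 15: x=[4.1162] v=[-0.7991]
Step 16: x=[4.0361] v=[-0.8007]
Step 17: x=[3.9567] v=[-0.7943]
Step 18: x=[3.8787] v=[-0.7800]
Step 19: x=[3.8029] v=[-0.7579]
Step 20: x=[3.7301] v=[-0.7282]
Step 21: x=[3.6610] v=[-0.6912]
Step 22: x=[3.5963] v=[-0.6473]
Step 23: x=[3.5366] v=[-0.5969]
Step 24: x=[3.4825] v=[-0.5406]
Step 25: x=[3.4346] v=[-0.4789]
Step 26: x=[3.3934] v=[-0.4124]
Step 27: x=[3.3592] v=[-0.3417]
Step 28: x=[3.3324] v=[-0.2676]
Step 29: x=[3.3133] v=[-0.1908]
Step 30: x=[3.3021] v=[-0.1121]
Step 31: x=[3.2989] v=[-0.0323]
Step 32: x=[3.3037] v=[0.0478]
First v>=0 after going negative at step 32, time=3.2000

Answer: 3.2000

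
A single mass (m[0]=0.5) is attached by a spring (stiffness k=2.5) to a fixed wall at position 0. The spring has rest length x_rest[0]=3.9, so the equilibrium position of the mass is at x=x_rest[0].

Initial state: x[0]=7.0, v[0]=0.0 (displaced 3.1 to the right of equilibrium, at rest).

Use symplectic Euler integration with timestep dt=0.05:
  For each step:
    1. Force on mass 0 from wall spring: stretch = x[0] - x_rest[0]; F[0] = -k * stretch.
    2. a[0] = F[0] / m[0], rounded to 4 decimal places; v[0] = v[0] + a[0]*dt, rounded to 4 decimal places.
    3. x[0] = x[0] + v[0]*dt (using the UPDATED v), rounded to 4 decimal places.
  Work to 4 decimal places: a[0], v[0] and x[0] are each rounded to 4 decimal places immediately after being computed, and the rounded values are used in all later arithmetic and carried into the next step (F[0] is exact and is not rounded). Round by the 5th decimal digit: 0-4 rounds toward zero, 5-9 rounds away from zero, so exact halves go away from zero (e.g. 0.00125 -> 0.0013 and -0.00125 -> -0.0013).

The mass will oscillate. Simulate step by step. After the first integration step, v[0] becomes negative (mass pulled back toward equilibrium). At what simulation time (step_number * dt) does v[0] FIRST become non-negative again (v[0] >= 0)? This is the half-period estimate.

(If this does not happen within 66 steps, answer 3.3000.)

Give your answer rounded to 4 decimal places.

Step 0: x=[7.0000] v=[0.0000]
Step 1: x=[6.9613] v=[-0.7750]
Step 2: x=[6.8843] v=[-1.5403]
Step 3: x=[6.7700] v=[-2.2864]
Step 4: x=[6.6198] v=[-3.0039]
Step 5: x=[6.4356] v=[-3.6839]
Step 6: x=[6.2197] v=[-4.3178]
Step 7: x=[5.9748] v=[-4.8977]
Step 8: x=[5.7040] v=[-5.4164]
Step 9: x=[5.4106] v=[-5.8674]
Step 10: x=[5.0983] v=[-6.2451]
Step 11: x=[4.7711] v=[-6.5447]
Step 12: x=[4.4330] v=[-6.7625]
Step 13: x=[4.0882] v=[-6.8958]
Step 14: x=[3.7411] v=[-6.9429]
Step 15: x=[3.3959] v=[-6.9032]
Step 16: x=[3.0570] v=[-6.7772]
Step 17: x=[2.7287] v=[-6.5665]
Step 18: x=[2.4150] v=[-6.2737]
Step 19: x=[2.1199] v=[-5.9025]
Step 20: x=[1.8470] v=[-5.4575]
Step 21: x=[1.5998] v=[-4.9443]
Step 22: x=[1.3813] v=[-4.3693]
Step 23: x=[1.1943] v=[-3.7396]
Step 24: x=[1.0411] v=[-3.0632]
Step 25: x=[0.9237] v=[-2.3485]
Step 26: x=[0.8435] v=[-1.6044]
Step 27: x=[0.8015] v=[-0.8403]
Step 28: x=[0.7982] v=[-0.0657]
Step 29: x=[0.8337] v=[0.7098]
First v>=0 after going negative at step 29, time=1.4500

Answer: 1.4500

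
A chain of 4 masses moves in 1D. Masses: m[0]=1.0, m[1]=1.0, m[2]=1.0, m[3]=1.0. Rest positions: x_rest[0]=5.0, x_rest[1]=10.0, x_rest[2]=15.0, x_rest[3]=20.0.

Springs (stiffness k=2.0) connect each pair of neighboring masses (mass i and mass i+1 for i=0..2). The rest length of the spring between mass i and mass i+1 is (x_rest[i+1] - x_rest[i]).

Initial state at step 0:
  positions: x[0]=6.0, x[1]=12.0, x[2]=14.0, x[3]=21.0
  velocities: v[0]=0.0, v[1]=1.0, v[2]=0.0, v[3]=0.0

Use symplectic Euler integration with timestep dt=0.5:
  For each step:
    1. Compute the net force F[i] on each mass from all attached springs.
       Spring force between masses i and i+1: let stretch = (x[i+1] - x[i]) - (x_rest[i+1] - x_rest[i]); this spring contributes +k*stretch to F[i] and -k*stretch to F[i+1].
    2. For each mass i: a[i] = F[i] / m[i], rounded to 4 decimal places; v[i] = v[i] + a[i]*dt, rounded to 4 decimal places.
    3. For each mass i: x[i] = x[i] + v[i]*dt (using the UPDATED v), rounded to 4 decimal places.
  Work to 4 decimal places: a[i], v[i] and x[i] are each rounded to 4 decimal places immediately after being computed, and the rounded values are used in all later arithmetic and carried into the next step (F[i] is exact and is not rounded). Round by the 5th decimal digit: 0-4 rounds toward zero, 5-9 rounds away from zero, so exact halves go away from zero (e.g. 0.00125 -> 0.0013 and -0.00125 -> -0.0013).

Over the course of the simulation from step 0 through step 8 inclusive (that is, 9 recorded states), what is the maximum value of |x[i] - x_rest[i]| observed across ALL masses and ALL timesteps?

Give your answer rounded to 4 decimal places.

Answer: 3.3595

Derivation:
Step 0: x=[6.0000 12.0000 14.0000 21.0000] v=[0.0000 1.0000 0.0000 0.0000]
Step 1: x=[6.5000 10.5000 16.5000 20.0000] v=[1.0000 -3.0000 5.0000 -2.0000]
Step 2: x=[6.5000 10.0000 17.7500 19.7500] v=[0.0000 -1.0000 2.5000 -0.5000]
Step 3: x=[5.7500 11.6250 16.1250 21.0000] v=[-1.5000 3.2500 -3.2500 2.5000]
Step 4: x=[5.4375 12.5625 14.6875 22.3125] v=[-0.6250 1.8750 -2.8750 2.6250]
Step 5: x=[6.1875 11.0000 16.0000 22.3125] v=[1.5000 -3.1250 2.6250 0.0000]
Step 6: x=[6.8438 9.5313 17.9688 21.6563] v=[1.3125 -2.9375 3.9375 -1.3125]
Step 7: x=[6.3438 10.9376 17.5626 21.6563] v=[-1.0000 2.8125 -0.8125 0.0000]
Step 8: x=[5.6407 13.3595 15.8907 22.1095] v=[-1.4062 4.8437 -3.3438 0.9063]
Max displacement = 3.3595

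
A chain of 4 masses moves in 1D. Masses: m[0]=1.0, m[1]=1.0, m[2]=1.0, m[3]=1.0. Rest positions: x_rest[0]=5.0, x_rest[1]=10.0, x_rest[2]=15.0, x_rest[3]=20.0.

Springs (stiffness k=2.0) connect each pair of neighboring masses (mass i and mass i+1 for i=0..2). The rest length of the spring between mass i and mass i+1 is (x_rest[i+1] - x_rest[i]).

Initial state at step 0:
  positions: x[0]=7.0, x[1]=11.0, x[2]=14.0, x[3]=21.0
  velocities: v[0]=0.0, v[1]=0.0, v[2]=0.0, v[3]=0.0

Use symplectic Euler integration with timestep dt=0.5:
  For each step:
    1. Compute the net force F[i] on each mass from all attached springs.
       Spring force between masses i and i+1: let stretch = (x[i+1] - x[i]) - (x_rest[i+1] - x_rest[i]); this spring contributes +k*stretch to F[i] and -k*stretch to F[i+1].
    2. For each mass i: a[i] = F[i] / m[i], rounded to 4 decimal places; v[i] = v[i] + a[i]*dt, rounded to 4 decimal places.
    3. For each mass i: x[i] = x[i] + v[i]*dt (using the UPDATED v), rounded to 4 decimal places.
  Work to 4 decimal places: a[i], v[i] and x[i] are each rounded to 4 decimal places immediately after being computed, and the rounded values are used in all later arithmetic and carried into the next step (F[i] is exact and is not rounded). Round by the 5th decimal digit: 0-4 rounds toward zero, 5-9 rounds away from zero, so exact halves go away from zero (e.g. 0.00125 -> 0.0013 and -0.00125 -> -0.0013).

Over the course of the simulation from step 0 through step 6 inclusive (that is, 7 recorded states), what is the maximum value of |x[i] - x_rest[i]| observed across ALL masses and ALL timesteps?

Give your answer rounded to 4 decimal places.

Answer: 2.3125

Derivation:
Step 0: x=[7.0000 11.0000 14.0000 21.0000] v=[0.0000 0.0000 0.0000 0.0000]
Step 1: x=[6.5000 10.5000 16.0000 20.0000] v=[-1.0000 -1.0000 4.0000 -2.0000]
Step 2: x=[5.5000 10.7500 17.2500 19.5000] v=[-2.0000 0.5000 2.5000 -1.0000]
Step 3: x=[4.6250 11.6250 16.3750 20.3750] v=[-1.7500 1.7500 -1.7500 1.7500]
Step 4: x=[4.7500 11.3750 15.1250 21.7500] v=[0.2500 -0.5000 -2.5000 2.7500]
Step 5: x=[5.6875 9.6875 15.3125 22.3125] v=[1.8750 -3.3750 0.3750 1.1250]
Step 6: x=[6.1250 8.8125 16.1875 21.8750] v=[0.8750 -1.7500 1.7500 -0.8750]
Max displacement = 2.3125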